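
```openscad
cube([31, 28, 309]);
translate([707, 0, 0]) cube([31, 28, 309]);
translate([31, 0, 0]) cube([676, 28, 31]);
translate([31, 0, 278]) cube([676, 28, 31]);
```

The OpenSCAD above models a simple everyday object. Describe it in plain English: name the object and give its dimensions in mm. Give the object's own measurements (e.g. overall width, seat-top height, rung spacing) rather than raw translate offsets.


A rectangular picture frame lying in the x–z plane (depth along y). The opening is 676 mm wide (x) by 247 mm tall (z), surrounded by a border 31 mm wide on all four sides. The frame is 28 mm deep and is made of two full-height vertical stiles with two horizontal rails fitted between them.


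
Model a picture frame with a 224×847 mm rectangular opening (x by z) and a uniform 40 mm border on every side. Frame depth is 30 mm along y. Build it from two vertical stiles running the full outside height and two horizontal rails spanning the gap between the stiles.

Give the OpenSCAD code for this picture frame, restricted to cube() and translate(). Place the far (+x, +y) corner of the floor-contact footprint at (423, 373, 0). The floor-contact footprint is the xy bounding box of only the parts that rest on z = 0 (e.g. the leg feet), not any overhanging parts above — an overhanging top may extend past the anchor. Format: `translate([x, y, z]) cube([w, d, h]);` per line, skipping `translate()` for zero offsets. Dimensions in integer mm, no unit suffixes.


translate([119, 343, 0]) cube([40, 30, 927]);
translate([383, 343, 0]) cube([40, 30, 927]);
translate([159, 343, 0]) cube([224, 30, 40]);
translate([159, 343, 887]) cube([224, 30, 40]);


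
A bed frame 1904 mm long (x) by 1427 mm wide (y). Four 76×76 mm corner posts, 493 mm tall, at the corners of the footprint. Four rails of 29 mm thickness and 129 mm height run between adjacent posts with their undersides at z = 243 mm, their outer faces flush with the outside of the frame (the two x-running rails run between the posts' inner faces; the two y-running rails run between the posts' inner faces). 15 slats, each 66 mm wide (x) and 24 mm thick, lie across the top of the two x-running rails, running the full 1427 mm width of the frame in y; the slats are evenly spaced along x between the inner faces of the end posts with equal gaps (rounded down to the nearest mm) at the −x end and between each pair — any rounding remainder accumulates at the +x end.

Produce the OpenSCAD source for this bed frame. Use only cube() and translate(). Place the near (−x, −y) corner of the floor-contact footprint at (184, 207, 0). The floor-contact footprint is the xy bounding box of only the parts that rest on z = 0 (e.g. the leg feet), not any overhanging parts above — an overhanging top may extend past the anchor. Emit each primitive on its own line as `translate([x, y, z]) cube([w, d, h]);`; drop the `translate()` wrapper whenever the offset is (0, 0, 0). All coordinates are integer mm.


translate([184, 207, 0]) cube([76, 76, 493]);
translate([184, 1558, 0]) cube([76, 76, 493]);
translate([2012, 207, 0]) cube([76, 76, 493]);
translate([2012, 1558, 0]) cube([76, 76, 493]);
translate([260, 207, 243]) cube([1752, 29, 129]);
translate([260, 1605, 243]) cube([1752, 29, 129]);
translate([184, 283, 243]) cube([29, 1275, 129]);
translate([2059, 283, 243]) cube([29, 1275, 129]);
translate([307, 207, 372]) cube([66, 1427, 24]);
translate([420, 207, 372]) cube([66, 1427, 24]);
translate([533, 207, 372]) cube([66, 1427, 24]);
translate([646, 207, 372]) cube([66, 1427, 24]);
translate([759, 207, 372]) cube([66, 1427, 24]);
translate([872, 207, 372]) cube([66, 1427, 24]);
translate([985, 207, 372]) cube([66, 1427, 24]);
translate([1098, 207, 372]) cube([66, 1427, 24]);
translate([1211, 207, 372]) cube([66, 1427, 24]);
translate([1324, 207, 372]) cube([66, 1427, 24]);
translate([1437, 207, 372]) cube([66, 1427, 24]);
translate([1550, 207, 372]) cube([66, 1427, 24]);
translate([1663, 207, 372]) cube([66, 1427, 24]);
translate([1776, 207, 372]) cube([66, 1427, 24]);
translate([1889, 207, 372]) cube([66, 1427, 24]);


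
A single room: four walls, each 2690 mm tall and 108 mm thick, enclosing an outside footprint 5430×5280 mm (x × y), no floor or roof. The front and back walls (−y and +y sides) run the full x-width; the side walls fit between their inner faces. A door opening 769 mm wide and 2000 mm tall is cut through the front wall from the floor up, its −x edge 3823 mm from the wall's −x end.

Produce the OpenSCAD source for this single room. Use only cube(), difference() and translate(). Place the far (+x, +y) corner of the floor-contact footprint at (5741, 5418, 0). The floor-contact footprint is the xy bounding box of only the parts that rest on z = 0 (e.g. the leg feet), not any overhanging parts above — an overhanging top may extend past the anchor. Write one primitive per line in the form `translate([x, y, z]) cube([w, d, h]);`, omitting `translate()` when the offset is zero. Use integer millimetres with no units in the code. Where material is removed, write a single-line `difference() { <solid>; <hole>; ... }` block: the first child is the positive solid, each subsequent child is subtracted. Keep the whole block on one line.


difference() { translate([311, 138, 0]) cube([5430, 108, 2690]); translate([4134, 138, 0]) cube([769, 108, 2000]); }
translate([311, 5310, 0]) cube([5430, 108, 2690]);
translate([311, 246, 0]) cube([108, 5064, 2690]);
translate([5633, 246, 0]) cube([108, 5064, 2690]);


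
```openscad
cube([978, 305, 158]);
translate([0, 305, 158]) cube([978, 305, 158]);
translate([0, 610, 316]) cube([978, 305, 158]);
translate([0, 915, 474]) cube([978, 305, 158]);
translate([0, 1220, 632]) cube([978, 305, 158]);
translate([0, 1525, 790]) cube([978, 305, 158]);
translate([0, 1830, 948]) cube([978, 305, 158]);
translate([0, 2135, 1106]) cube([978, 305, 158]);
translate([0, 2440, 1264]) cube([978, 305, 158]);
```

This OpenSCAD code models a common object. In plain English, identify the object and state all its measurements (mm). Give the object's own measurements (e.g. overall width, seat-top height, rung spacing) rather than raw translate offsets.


A straight staircase of 9 solid steps. Each step is 978 mm wide (x), 305 mm deep (y, the going) and 158 mm tall (the rise). The first step rests on the floor; each subsequent step sits one going further in +y and one rise higher in +z, directly behind and above the previous step with no overlap.


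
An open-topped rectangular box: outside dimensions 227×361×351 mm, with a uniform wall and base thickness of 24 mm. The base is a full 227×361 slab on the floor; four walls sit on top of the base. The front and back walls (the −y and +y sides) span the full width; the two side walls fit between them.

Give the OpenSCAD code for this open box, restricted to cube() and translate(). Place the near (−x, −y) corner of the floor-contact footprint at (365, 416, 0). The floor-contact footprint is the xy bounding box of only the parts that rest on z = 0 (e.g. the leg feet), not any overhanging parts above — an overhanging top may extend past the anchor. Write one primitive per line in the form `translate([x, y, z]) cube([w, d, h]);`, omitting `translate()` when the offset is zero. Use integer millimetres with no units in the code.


translate([365, 416, 0]) cube([227, 361, 24]);
translate([365, 416, 24]) cube([227, 24, 327]);
translate([365, 753, 24]) cube([227, 24, 327]);
translate([365, 440, 24]) cube([24, 313, 327]);
translate([568, 440, 24]) cube([24, 313, 327]);


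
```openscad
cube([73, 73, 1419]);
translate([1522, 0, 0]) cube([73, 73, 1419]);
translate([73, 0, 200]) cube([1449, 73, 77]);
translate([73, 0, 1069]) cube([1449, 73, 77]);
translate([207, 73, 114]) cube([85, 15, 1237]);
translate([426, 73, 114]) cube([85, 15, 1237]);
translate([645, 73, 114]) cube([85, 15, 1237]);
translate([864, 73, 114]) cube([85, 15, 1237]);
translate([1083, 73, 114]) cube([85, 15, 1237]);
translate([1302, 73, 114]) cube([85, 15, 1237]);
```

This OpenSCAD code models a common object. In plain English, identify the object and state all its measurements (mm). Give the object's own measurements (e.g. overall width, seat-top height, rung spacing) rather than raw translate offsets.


A fence section. Two 73×73 mm posts, 1419 mm tall, stand on the floor with a clear span of 1449 mm between their inner faces. Two horizontal rails of 73×77 mm section span the gap between the posts with their undersides at z = 200 mm and z = 1069 mm, flush with the posts' −y face. 6 pickets, each 85 mm wide, 15 mm thick and 1237 mm tall, are fixed to the +y face of the rails with their bottoms at z = 114 mm, spaced across the span with a 134 mm gap after the −x post and between neighbouring pickets, with 135 mm left before the +x post.


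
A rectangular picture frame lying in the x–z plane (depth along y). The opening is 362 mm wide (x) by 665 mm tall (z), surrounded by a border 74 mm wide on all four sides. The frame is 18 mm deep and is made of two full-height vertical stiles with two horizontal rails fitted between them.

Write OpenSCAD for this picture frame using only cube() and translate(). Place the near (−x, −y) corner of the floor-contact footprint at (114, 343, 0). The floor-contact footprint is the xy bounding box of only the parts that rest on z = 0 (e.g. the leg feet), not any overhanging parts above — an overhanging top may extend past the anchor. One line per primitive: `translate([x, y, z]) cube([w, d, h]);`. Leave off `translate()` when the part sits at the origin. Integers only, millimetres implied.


translate([114, 343, 0]) cube([74, 18, 813]);
translate([550, 343, 0]) cube([74, 18, 813]);
translate([188, 343, 0]) cube([362, 18, 74]);
translate([188, 343, 739]) cube([362, 18, 74]);


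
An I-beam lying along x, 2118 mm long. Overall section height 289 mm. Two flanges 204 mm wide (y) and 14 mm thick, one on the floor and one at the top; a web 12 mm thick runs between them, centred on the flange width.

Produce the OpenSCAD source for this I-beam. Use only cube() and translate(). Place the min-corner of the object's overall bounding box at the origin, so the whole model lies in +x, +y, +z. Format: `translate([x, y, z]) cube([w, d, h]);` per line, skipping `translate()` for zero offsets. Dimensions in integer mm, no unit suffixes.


cube([2118, 204, 14]);
translate([0, 96, 14]) cube([2118, 12, 261]);
translate([0, 0, 275]) cube([2118, 204, 14]);


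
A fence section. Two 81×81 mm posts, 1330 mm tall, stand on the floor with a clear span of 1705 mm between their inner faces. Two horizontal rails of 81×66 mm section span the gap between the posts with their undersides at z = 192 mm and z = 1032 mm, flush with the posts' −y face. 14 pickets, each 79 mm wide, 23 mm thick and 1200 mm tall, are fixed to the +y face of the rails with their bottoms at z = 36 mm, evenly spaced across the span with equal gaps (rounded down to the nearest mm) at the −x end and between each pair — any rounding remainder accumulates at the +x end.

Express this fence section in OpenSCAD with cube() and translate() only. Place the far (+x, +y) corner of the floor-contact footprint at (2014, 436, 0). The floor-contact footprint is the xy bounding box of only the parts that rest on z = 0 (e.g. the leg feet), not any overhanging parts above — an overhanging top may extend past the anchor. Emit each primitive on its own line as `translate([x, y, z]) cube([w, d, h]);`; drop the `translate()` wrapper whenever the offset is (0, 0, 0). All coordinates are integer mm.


translate([147, 355, 0]) cube([81, 81, 1330]);
translate([1933, 355, 0]) cube([81, 81, 1330]);
translate([228, 355, 192]) cube([1705, 81, 66]);
translate([228, 355, 1032]) cube([1705, 81, 66]);
translate([267, 436, 36]) cube([79, 23, 1200]);
translate([385, 436, 36]) cube([79, 23, 1200]);
translate([503, 436, 36]) cube([79, 23, 1200]);
translate([621, 436, 36]) cube([79, 23, 1200]);
translate([739, 436, 36]) cube([79, 23, 1200]);
translate([857, 436, 36]) cube([79, 23, 1200]);
translate([975, 436, 36]) cube([79, 23, 1200]);
translate([1093, 436, 36]) cube([79, 23, 1200]);
translate([1211, 436, 36]) cube([79, 23, 1200]);
translate([1329, 436, 36]) cube([79, 23, 1200]);
translate([1447, 436, 36]) cube([79, 23, 1200]);
translate([1565, 436, 36]) cube([79, 23, 1200]);
translate([1683, 436, 36]) cube([79, 23, 1200]);
translate([1801, 436, 36]) cube([79, 23, 1200]);


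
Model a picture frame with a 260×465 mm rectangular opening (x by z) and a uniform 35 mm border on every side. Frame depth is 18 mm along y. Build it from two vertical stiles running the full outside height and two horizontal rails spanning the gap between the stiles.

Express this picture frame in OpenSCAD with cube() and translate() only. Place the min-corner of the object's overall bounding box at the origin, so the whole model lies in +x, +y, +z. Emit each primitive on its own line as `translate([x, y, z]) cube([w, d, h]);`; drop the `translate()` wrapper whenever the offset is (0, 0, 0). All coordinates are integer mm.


cube([35, 18, 535]);
translate([295, 0, 0]) cube([35, 18, 535]);
translate([35, 0, 0]) cube([260, 18, 35]);
translate([35, 0, 500]) cube([260, 18, 35]);


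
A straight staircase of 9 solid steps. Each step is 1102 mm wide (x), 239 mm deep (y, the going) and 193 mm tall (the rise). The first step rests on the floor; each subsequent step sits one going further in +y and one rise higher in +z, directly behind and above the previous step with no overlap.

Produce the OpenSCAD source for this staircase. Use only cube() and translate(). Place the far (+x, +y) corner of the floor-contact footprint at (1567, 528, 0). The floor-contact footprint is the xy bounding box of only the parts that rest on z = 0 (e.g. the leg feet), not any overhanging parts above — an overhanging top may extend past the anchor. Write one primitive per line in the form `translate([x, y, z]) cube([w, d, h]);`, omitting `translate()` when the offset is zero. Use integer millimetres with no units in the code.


translate([465, 289, 0]) cube([1102, 239, 193]);
translate([465, 528, 193]) cube([1102, 239, 193]);
translate([465, 767, 386]) cube([1102, 239, 193]);
translate([465, 1006, 579]) cube([1102, 239, 193]);
translate([465, 1245, 772]) cube([1102, 239, 193]);
translate([465, 1484, 965]) cube([1102, 239, 193]);
translate([465, 1723, 1158]) cube([1102, 239, 193]);
translate([465, 1962, 1351]) cube([1102, 239, 193]);
translate([465, 2201, 1544]) cube([1102, 239, 193]);


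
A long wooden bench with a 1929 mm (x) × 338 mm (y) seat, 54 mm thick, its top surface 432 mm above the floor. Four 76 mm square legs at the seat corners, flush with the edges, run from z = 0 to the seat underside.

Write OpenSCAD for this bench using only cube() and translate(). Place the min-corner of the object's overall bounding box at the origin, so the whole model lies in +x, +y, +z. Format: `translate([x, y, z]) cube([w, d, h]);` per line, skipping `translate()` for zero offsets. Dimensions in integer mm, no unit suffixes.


translate([0, 0, 378]) cube([1929, 338, 54]);
cube([76, 76, 378]);
translate([0, 262, 0]) cube([76, 76, 378]);
translate([1853, 0, 0]) cube([76, 76, 378]);
translate([1853, 262, 0]) cube([76, 76, 378]);


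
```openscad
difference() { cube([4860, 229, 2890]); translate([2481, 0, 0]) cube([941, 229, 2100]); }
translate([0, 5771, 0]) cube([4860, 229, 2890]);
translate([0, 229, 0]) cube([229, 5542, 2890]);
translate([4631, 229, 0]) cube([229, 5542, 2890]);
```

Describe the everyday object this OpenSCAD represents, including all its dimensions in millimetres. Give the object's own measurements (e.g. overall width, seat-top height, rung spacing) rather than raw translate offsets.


A single room: four walls, each 2890 mm tall and 229 mm thick, enclosing an outside footprint 4860×6000 mm (x × y), no floor or roof. The front and back walls (−y and +y sides) run the full x-width; the side walls fit between their inner faces. A door opening 941 mm wide and 2100 mm tall is cut through the front wall from the floor up, its −x edge 2481 mm from the wall's −x end.


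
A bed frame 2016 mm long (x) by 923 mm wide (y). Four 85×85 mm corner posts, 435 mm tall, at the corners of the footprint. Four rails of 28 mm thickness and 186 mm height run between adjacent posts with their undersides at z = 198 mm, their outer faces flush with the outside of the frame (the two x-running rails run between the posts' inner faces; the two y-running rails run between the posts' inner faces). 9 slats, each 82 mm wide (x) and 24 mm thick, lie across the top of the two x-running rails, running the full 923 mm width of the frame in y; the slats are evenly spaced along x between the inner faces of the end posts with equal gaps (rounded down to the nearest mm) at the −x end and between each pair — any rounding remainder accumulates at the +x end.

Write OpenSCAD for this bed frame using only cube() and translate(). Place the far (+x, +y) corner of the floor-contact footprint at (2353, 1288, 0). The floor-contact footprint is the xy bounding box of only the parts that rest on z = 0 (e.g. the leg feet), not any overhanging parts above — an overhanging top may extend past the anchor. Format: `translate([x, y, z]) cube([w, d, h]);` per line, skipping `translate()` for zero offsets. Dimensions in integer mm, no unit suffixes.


translate([337, 365, 0]) cube([85, 85, 435]);
translate([337, 1203, 0]) cube([85, 85, 435]);
translate([2268, 365, 0]) cube([85, 85, 435]);
translate([2268, 1203, 0]) cube([85, 85, 435]);
translate([422, 365, 198]) cube([1846, 28, 186]);
translate([422, 1260, 198]) cube([1846, 28, 186]);
translate([337, 450, 198]) cube([28, 753, 186]);
translate([2325, 450, 198]) cube([28, 753, 186]);
translate([532, 365, 384]) cube([82, 923, 24]);
translate([724, 365, 384]) cube([82, 923, 24]);
translate([916, 365, 384]) cube([82, 923, 24]);
translate([1108, 365, 384]) cube([82, 923, 24]);
translate([1300, 365, 384]) cube([82, 923, 24]);
translate([1492, 365, 384]) cube([82, 923, 24]);
translate([1684, 365, 384]) cube([82, 923, 24]);
translate([1876, 365, 384]) cube([82, 923, 24]);
translate([2068, 365, 384]) cube([82, 923, 24]);


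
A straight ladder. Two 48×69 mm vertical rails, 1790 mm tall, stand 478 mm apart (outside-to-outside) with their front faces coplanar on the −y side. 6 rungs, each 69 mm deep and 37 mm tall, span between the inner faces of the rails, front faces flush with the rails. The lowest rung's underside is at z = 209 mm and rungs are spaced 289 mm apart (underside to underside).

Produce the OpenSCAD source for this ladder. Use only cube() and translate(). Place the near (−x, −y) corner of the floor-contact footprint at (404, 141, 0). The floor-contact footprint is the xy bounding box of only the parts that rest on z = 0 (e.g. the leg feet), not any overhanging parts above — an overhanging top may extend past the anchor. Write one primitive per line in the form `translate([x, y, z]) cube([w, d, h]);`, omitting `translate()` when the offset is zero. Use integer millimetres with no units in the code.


translate([404, 141, 0]) cube([48, 69, 1790]);
translate([834, 141, 0]) cube([48, 69, 1790]);
translate([452, 141, 209]) cube([382, 69, 37]);
translate([452, 141, 498]) cube([382, 69, 37]);
translate([452, 141, 787]) cube([382, 69, 37]);
translate([452, 141, 1076]) cube([382, 69, 37]);
translate([452, 141, 1365]) cube([382, 69, 37]);
translate([452, 141, 1654]) cube([382, 69, 37]);


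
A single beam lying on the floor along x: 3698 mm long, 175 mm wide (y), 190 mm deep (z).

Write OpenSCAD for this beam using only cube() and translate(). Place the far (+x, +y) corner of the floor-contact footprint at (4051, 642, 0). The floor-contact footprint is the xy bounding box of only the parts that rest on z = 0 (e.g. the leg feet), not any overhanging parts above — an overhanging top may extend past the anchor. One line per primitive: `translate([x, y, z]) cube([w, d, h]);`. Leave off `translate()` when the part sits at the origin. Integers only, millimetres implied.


translate([353, 467, 0]) cube([3698, 175, 190]);


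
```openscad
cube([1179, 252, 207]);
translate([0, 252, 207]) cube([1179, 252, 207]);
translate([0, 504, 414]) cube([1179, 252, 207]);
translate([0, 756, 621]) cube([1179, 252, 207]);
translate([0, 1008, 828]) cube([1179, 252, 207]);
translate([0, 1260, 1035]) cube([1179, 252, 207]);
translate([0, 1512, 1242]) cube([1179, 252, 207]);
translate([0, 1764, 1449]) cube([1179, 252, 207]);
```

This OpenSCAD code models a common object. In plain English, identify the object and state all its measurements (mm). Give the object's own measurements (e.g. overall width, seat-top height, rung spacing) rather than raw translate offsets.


A straight staircase of 8 solid steps. Each step is 1179 mm wide (x), 252 mm deep (y, the going) and 207 mm tall (the rise). The first step rests on the floor; each subsequent step sits one going further in +y and one rise higher in +z, directly behind and above the previous step with no overlap.


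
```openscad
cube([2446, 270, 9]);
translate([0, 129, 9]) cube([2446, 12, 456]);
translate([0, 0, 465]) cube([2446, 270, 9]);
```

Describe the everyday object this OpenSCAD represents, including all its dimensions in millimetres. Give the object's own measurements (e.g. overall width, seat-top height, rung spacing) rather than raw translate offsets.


An I-beam lying along x, 2446 mm long. Overall section height 474 mm. Two flanges 270 mm wide (y) and 9 mm thick, one on the floor and one at the top; a web 12 mm thick runs between them, centred on the flange width.


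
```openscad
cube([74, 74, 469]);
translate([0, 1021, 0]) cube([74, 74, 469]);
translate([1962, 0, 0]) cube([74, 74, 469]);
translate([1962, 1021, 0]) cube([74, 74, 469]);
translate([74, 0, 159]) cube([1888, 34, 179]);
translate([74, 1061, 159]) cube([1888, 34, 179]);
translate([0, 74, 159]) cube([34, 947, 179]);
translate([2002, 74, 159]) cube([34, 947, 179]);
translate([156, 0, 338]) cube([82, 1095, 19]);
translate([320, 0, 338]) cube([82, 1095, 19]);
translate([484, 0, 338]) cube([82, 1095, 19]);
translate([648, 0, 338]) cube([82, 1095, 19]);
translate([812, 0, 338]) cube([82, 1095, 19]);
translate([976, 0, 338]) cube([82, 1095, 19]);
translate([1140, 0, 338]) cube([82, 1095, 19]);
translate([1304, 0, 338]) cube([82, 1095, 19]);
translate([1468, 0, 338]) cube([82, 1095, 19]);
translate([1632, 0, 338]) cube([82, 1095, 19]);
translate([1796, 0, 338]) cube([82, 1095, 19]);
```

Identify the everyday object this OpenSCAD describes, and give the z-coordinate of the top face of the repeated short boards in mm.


A bed frame. The slat-top height is 357 mm.

Four posts, four rails, and a row of slats — a bed frame. Slats sit on the rails at z = 159 + 179 = 338; with slat thickness 19, the top is 357 mm.


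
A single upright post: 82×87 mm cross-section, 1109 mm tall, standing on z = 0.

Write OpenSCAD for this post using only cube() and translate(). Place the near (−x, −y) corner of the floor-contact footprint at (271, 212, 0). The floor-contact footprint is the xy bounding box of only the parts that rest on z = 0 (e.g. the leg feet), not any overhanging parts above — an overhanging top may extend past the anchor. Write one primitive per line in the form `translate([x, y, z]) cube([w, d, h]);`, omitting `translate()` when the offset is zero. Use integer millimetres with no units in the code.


translate([271, 212, 0]) cube([82, 87, 1109]);


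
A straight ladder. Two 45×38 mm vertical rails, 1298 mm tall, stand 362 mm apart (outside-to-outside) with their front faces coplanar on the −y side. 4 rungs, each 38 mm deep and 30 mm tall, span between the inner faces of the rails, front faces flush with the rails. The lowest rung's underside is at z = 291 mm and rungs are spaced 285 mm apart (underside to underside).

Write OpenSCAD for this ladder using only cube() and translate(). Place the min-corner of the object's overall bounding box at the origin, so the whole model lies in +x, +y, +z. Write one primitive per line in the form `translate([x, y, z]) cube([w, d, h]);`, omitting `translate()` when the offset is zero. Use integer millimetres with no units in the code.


cube([45, 38, 1298]);
translate([317, 0, 0]) cube([45, 38, 1298]);
translate([45, 0, 291]) cube([272, 38, 30]);
translate([45, 0, 576]) cube([272, 38, 30]);
translate([45, 0, 861]) cube([272, 38, 30]);
translate([45, 0, 1146]) cube([272, 38, 30]);


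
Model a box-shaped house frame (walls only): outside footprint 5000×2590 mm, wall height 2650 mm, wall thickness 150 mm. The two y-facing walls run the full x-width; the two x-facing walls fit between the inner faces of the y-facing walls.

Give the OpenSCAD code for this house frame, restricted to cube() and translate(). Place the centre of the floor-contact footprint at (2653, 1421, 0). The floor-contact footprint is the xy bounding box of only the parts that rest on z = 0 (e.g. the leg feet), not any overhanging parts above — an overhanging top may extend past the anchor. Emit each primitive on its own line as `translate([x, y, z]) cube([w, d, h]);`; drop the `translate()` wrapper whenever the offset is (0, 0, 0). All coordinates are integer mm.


translate([153, 126, 0]) cube([5000, 150, 2650]);
translate([153, 2566, 0]) cube([5000, 150, 2650]);
translate([153, 276, 0]) cube([150, 2290, 2650]);
translate([5003, 276, 0]) cube([150, 2290, 2650]);


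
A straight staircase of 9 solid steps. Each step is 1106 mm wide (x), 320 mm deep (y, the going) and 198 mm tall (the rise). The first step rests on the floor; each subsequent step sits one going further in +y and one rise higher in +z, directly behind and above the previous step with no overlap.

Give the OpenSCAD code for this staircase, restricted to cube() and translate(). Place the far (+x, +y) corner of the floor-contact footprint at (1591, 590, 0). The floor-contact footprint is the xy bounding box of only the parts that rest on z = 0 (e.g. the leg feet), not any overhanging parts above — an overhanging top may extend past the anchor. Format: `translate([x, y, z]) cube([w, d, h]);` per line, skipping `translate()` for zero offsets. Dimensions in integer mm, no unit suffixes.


translate([485, 270, 0]) cube([1106, 320, 198]);
translate([485, 590, 198]) cube([1106, 320, 198]);
translate([485, 910, 396]) cube([1106, 320, 198]);
translate([485, 1230, 594]) cube([1106, 320, 198]);
translate([485, 1550, 792]) cube([1106, 320, 198]);
translate([485, 1870, 990]) cube([1106, 320, 198]);
translate([485, 2190, 1188]) cube([1106, 320, 198]);
translate([485, 2510, 1386]) cube([1106, 320, 198]);
translate([485, 2830, 1584]) cube([1106, 320, 198]);


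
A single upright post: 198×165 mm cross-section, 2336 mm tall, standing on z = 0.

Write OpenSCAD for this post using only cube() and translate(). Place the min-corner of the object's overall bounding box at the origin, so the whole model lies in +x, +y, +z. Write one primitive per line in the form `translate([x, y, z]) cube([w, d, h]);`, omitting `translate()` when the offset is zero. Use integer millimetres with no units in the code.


cube([198, 165, 2336]);


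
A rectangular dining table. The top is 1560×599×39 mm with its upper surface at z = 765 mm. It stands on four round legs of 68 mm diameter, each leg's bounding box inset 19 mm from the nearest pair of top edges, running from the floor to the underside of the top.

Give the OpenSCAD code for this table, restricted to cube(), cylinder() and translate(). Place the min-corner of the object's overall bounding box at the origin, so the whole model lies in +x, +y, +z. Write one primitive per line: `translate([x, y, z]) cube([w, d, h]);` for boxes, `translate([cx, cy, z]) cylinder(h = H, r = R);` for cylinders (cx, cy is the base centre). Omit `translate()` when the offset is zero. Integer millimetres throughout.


translate([0, 0, 726]) cube([1560, 599, 39]);
translate([53, 53, 0]) cylinder(h = 726, r = 34);
translate([1507, 53, 0]) cylinder(h = 726, r = 34);
translate([53, 546, 0]) cylinder(h = 726, r = 34);
translate([1507, 546, 0]) cylinder(h = 726, r = 34);


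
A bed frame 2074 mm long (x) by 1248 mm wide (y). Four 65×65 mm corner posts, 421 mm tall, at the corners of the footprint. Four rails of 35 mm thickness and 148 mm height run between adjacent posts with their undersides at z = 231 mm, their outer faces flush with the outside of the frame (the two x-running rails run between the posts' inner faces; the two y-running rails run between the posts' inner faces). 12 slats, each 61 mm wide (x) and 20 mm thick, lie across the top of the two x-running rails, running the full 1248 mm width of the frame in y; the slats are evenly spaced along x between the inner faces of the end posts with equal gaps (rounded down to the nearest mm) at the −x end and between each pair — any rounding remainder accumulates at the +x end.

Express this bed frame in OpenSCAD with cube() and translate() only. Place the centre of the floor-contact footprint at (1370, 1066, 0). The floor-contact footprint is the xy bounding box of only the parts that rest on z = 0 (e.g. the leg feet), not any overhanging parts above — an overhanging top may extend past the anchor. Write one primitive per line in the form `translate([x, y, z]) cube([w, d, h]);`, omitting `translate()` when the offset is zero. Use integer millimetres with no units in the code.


translate([333, 442, 0]) cube([65, 65, 421]);
translate([333, 1625, 0]) cube([65, 65, 421]);
translate([2342, 442, 0]) cube([65, 65, 421]);
translate([2342, 1625, 0]) cube([65, 65, 421]);
translate([398, 442, 231]) cube([1944, 35, 148]);
translate([398, 1655, 231]) cube([1944, 35, 148]);
translate([333, 507, 231]) cube([35, 1118, 148]);
translate([2372, 507, 231]) cube([35, 1118, 148]);
translate([491, 442, 379]) cube([61, 1248, 20]);
translate([645, 442, 379]) cube([61, 1248, 20]);
translate([799, 442, 379]) cube([61, 1248, 20]);
translate([953, 442, 379]) cube([61, 1248, 20]);
translate([1107, 442, 379]) cube([61, 1248, 20]);
translate([1261, 442, 379]) cube([61, 1248, 20]);
translate([1415, 442, 379]) cube([61, 1248, 20]);
translate([1569, 442, 379]) cube([61, 1248, 20]);
translate([1723, 442, 379]) cube([61, 1248, 20]);
translate([1877, 442, 379]) cube([61, 1248, 20]);
translate([2031, 442, 379]) cube([61, 1248, 20]);
translate([2185, 442, 379]) cube([61, 1248, 20]);


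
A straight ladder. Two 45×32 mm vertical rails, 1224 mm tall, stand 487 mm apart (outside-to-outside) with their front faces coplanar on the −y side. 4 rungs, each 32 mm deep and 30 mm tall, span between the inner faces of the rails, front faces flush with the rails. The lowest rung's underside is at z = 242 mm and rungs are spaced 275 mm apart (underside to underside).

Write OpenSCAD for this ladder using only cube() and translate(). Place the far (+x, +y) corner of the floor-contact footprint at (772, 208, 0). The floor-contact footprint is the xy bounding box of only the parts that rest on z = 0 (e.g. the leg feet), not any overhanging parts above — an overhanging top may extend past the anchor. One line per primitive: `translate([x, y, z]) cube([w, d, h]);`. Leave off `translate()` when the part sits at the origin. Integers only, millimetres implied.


// rung span = 487 - 2*45 = 397
// rung[k] z = 242 + k*275
translate([285, 176, 0]) cube([45, 32, 1224]);
translate([727, 176, 0]) cube([45, 32, 1224]);
translate([330, 176, 242]) cube([397, 32, 30]);
translate([330, 176, 517]) cube([397, 32, 30]);
translate([330, 176, 792]) cube([397, 32, 30]);
translate([330, 176, 1067]) cube([397, 32, 30]);


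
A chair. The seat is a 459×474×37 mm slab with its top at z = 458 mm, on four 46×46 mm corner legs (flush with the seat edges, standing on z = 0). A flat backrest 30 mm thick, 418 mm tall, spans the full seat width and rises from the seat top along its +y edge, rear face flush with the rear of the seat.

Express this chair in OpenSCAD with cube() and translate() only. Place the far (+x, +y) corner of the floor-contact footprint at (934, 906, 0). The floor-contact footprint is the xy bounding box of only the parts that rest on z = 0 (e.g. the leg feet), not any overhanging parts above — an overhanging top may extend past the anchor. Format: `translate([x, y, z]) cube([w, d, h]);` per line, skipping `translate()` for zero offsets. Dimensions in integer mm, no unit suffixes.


translate([475, 432, 421]) cube([459, 474, 37]);
translate([475, 432, 0]) cube([46, 46, 421]);
translate([888, 432, 0]) cube([46, 46, 421]);
translate([475, 860, 0]) cube([46, 46, 421]);
translate([888, 860, 0]) cube([46, 46, 421]);
translate([475, 876, 458]) cube([459, 30, 418]);


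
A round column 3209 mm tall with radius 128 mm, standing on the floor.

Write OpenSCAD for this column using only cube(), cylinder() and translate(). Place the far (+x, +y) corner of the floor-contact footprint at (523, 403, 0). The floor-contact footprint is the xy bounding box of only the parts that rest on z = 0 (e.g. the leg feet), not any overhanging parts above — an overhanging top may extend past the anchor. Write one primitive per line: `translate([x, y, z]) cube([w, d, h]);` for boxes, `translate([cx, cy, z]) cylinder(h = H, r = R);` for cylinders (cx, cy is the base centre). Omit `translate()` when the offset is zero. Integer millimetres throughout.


translate([395, 275, 0]) cylinder(h = 3209, r = 128);


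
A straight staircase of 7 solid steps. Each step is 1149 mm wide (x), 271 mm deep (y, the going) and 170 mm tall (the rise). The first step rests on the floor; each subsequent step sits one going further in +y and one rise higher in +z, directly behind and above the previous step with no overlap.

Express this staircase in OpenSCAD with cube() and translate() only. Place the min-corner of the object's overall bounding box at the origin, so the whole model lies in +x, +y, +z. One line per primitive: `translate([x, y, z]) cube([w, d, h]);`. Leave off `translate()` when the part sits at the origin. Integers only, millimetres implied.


cube([1149, 271, 170]);
translate([0, 271, 170]) cube([1149, 271, 170]);
translate([0, 542, 340]) cube([1149, 271, 170]);
translate([0, 813, 510]) cube([1149, 271, 170]);
translate([0, 1084, 680]) cube([1149, 271, 170]);
translate([0, 1355, 850]) cube([1149, 271, 170]);
translate([0, 1626, 1020]) cube([1149, 271, 170]);


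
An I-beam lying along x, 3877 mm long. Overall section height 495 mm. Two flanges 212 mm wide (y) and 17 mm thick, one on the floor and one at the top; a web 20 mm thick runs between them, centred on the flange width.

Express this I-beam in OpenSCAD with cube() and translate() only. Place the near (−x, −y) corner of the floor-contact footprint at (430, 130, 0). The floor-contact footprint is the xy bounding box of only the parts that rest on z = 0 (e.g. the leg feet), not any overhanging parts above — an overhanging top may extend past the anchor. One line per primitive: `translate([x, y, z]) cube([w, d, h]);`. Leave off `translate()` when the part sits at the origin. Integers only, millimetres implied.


translate([430, 130, 0]) cube([3877, 212, 17]);
translate([430, 226, 17]) cube([3877, 20, 461]);
translate([430, 130, 478]) cube([3877, 212, 17]);


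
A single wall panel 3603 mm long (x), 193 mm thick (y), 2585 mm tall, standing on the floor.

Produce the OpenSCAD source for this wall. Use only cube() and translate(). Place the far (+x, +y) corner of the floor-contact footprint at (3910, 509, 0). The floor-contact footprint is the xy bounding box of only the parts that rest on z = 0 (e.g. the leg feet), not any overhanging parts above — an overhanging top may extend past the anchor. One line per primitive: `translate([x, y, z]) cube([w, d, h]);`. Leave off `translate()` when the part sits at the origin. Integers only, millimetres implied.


translate([307, 316, 0]) cube([3603, 193, 2585]);


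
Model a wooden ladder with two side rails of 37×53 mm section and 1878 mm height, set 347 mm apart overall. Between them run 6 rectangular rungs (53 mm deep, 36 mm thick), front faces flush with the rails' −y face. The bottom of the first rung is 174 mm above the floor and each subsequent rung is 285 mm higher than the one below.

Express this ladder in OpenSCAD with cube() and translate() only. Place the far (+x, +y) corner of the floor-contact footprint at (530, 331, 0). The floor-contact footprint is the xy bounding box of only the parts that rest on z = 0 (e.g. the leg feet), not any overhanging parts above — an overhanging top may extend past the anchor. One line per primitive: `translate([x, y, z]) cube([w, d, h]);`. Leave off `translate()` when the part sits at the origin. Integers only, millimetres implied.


translate([183, 278, 0]) cube([37, 53, 1878]);
translate([493, 278, 0]) cube([37, 53, 1878]);
translate([220, 278, 174]) cube([273, 53, 36]);
translate([220, 278, 459]) cube([273, 53, 36]);
translate([220, 278, 744]) cube([273, 53, 36]);
translate([220, 278, 1029]) cube([273, 53, 36]);
translate([220, 278, 1314]) cube([273, 53, 36]);
translate([220, 278, 1599]) cube([273, 53, 36]);


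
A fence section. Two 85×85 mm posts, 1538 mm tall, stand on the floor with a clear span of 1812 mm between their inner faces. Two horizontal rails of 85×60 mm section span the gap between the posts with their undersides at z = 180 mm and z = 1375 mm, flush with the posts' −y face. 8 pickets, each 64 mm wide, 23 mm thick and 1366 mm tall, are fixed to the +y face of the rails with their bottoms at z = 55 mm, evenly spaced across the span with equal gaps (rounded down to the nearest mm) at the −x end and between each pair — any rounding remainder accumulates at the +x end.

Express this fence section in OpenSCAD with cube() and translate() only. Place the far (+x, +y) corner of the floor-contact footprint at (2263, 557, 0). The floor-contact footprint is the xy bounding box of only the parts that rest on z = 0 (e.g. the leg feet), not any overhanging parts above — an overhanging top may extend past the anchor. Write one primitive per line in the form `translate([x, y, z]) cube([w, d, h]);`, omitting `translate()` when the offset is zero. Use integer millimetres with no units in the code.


translate([281, 472, 0]) cube([85, 85, 1538]);
translate([2178, 472, 0]) cube([85, 85, 1538]);
translate([366, 472, 180]) cube([1812, 85, 60]);
translate([366, 472, 1375]) cube([1812, 85, 60]);
translate([510, 557, 55]) cube([64, 23, 1366]);
translate([718, 557, 55]) cube([64, 23, 1366]);
translate([926, 557, 55]) cube([64, 23, 1366]);
translate([1134, 557, 55]) cube([64, 23, 1366]);
translate([1342, 557, 55]) cube([64, 23, 1366]);
translate([1550, 557, 55]) cube([64, 23, 1366]);
translate([1758, 557, 55]) cube([64, 23, 1366]);
translate([1966, 557, 55]) cube([64, 23, 1366]);


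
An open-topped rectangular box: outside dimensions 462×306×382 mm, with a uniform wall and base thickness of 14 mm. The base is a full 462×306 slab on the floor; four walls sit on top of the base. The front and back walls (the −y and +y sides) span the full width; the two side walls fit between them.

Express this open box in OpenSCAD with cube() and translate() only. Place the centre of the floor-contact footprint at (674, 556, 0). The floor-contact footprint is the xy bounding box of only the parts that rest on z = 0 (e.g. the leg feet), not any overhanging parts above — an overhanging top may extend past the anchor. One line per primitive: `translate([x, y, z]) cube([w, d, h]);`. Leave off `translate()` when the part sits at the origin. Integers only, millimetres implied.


translate([443, 403, 0]) cube([462, 306, 14]);
translate([443, 403, 14]) cube([462, 14, 368]);
translate([443, 695, 14]) cube([462, 14, 368]);
translate([443, 417, 14]) cube([14, 278, 368]);
translate([891, 417, 14]) cube([14, 278, 368]);


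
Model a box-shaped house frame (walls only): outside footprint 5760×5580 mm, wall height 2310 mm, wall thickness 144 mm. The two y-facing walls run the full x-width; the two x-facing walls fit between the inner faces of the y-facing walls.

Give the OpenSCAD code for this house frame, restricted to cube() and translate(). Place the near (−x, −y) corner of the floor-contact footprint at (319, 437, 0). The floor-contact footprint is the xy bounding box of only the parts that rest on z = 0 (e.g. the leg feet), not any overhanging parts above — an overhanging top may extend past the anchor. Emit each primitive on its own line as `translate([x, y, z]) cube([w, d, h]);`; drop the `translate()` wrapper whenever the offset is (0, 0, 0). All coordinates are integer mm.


translate([319, 437, 0]) cube([5760, 144, 2310]);
translate([319, 5873, 0]) cube([5760, 144, 2310]);
translate([319, 581, 0]) cube([144, 5292, 2310]);
translate([5935, 581, 0]) cube([144, 5292, 2310]);
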